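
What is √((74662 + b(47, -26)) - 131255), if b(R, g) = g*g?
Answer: 3*I*√6213 ≈ 236.47*I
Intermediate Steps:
b(R, g) = g²
√((74662 + b(47, -26)) - 131255) = √((74662 + (-26)²) - 131255) = √((74662 + 676) - 131255) = √(75338 - 131255) = √(-55917) = 3*I*√6213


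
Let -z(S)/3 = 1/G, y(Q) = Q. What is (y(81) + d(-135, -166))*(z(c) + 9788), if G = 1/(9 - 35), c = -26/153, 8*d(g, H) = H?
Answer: 1188853/2 ≈ 5.9443e+5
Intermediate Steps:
d(g, H) = H/8
c = -26/153 (c = -26*1/153 = -26/153 ≈ -0.16993)
G = -1/26 (G = 1/(-26) = -1/26 ≈ -0.038462)
z(S) = 78 (z(S) = -3/(-1/26) = -3*(-26) = 78)
(y(81) + d(-135, -166))*(z(c) + 9788) = (81 + (⅛)*(-166))*(78 + 9788) = (81 - 83/4)*9866 = (241/4)*9866 = 1188853/2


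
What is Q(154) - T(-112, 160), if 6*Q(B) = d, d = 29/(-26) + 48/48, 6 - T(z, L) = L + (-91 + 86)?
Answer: 7747/52 ≈ 148.98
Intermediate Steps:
T(z, L) = 11 - L (T(z, L) = 6 - (L + (-91 + 86)) = 6 - (L - 5) = 6 - (-5 + L) = 6 + (5 - L) = 11 - L)
d = -3/26 (d = 29*(-1/26) + 48*(1/48) = -29/26 + 1 = -3/26 ≈ -0.11538)
Q(B) = -1/52 (Q(B) = (⅙)*(-3/26) = -1/52)
Q(154) - T(-112, 160) = -1/52 - (11 - 1*160) = -1/52 - (11 - 160) = -1/52 - 1*(-149) = -1/52 + 149 = 7747/52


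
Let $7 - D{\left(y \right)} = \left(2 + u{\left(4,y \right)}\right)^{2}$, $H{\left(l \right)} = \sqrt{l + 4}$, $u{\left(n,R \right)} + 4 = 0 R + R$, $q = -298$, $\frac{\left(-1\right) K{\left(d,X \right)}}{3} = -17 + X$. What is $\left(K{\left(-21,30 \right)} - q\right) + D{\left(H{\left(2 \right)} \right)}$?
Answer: $256 + 4 \sqrt{6} \approx 265.8$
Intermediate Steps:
$K{\left(d,X \right)} = 51 - 3 X$ ($K{\left(d,X \right)} = - 3 \left(-17 + X\right) = 51 - 3 X$)
$u{\left(n,R \right)} = -4 + R$ ($u{\left(n,R \right)} = -4 + \left(0 R + R\right) = -4 + \left(0 + R\right) = -4 + R$)
$H{\left(l \right)} = \sqrt{4 + l}$
$D{\left(y \right)} = 7 - \left(-2 + y\right)^{2}$ ($D{\left(y \right)} = 7 - \left(2 + \left(-4 + y\right)\right)^{2} = 7 - \left(-2 + y\right)^{2}$)
$\left(K{\left(-21,30 \right)} - q\right) + D{\left(H{\left(2 \right)} \right)} = \left(\left(51 - 90\right) - -298\right) + \left(7 - \left(-2 + \sqrt{4 + 2}\right)^{2}\right) = \left(\left(51 - 90\right) + 298\right) + \left(7 - \left(-2 + \sqrt{6}\right)^{2}\right) = \left(-39 + 298\right) + \left(7 - \left(-2 + \sqrt{6}\right)^{2}\right) = 259 + \left(7 - \left(-2 + \sqrt{6}\right)^{2}\right) = 266 - \left(-2 + \sqrt{6}\right)^{2}$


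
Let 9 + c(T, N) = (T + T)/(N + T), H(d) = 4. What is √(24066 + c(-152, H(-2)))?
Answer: √32936845/37 ≈ 155.11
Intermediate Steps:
c(T, N) = -9 + 2*T/(N + T) (c(T, N) = -9 + (T + T)/(N + T) = -9 + (2*T)/(N + T) = -9 + 2*T/(N + T))
√(24066 + c(-152, H(-2))) = √(24066 + (-9*4 - 7*(-152))/(4 - 152)) = √(24066 + (-36 + 1064)/(-148)) = √(24066 - 1/148*1028) = √(24066 - 257/37) = √(890185/37) = √32936845/37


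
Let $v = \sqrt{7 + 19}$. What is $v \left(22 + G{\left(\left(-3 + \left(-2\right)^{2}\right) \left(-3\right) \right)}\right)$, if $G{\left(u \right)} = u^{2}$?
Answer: $31 \sqrt{26} \approx 158.07$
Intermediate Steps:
$v = \sqrt{26} \approx 5.099$
$v \left(22 + G{\left(\left(-3 + \left(-2\right)^{2}\right) \left(-3\right) \right)}\right) = \sqrt{26} \left(22 + \left(\left(-3 + \left(-2\right)^{2}\right) \left(-3\right)\right)^{2}\right) = \sqrt{26} \left(22 + \left(\left(-3 + 4\right) \left(-3\right)\right)^{2}\right) = \sqrt{26} \left(22 + \left(1 \left(-3\right)\right)^{2}\right) = \sqrt{26} \left(22 + \left(-3\right)^{2}\right) = \sqrt{26} \left(22 + 9\right) = \sqrt{26} \cdot 31 = 31 \sqrt{26}$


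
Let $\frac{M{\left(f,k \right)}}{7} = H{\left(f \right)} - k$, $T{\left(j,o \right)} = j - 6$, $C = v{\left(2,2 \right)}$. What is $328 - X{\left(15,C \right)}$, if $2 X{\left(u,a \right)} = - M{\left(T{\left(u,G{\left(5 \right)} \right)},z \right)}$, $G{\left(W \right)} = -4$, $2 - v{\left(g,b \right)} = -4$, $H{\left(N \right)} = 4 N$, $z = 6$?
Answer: $433$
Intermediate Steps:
$v{\left(g,b \right)} = 6$ ($v{\left(g,b \right)} = 2 - -4 = 2 + 4 = 6$)
$C = 6$
$T{\left(j,o \right)} = -6 + j$ ($T{\left(j,o \right)} = j - 6 = -6 + j$)
$M{\left(f,k \right)} = - 7 k + 28 f$ ($M{\left(f,k \right)} = 7 \left(4 f - k\right) = 7 \left(- k + 4 f\right) = - 7 k + 28 f$)
$X{\left(u,a \right)} = 105 - 14 u$ ($X{\left(u,a \right)} = \frac{\left(-1\right) \left(\left(-7\right) 6 + 28 \left(-6 + u\right)\right)}{2} = \frac{\left(-1\right) \left(-42 + \left(-168 + 28 u\right)\right)}{2} = \frac{\left(-1\right) \left(-210 + 28 u\right)}{2} = \frac{210 - 28 u}{2} = 105 - 14 u$)
$328 - X{\left(15,C \right)} = 328 - \left(105 - 210\right) = 328 - -105 = 328 + 105 = 433$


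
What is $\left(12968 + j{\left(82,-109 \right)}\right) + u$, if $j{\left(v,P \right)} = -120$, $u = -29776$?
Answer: $-16928$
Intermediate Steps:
$\left(12968 + j{\left(82,-109 \right)}\right) + u = \left(12968 - 120\right) - 29776 = 12848 - 29776 = -16928$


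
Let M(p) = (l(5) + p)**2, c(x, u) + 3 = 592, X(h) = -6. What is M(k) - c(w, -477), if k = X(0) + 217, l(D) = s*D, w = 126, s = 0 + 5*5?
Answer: 112307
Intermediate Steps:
s = 25 (s = 0 + 25 = 25)
l(D) = 25*D
c(x, u) = 589 (c(x, u) = -3 + 592 = 589)
k = 211 (k = -6 + 217 = 211)
M(p) = (125 + p)**2 (M(p) = (25*5 + p)**2 = (125 + p)**2)
M(k) - c(w, -477) = (125 + 211)**2 - 1*589 = 336**2 - 589 = 112896 - 589 = 112307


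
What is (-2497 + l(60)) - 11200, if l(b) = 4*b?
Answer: -13457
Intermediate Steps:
(-2497 + l(60)) - 11200 = (-2497 + 4*60) - 11200 = (-2497 + 240) - 11200 = -2257 - 11200 = -13457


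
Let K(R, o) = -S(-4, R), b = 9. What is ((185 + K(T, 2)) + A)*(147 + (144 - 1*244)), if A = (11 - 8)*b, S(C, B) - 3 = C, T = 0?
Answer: 10011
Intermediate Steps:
S(C, B) = 3 + C
K(R, o) = 1 (K(R, o) = -(3 - 4) = -1*(-1) = 1)
A = 27 (A = (11 - 8)*9 = 3*9 = 27)
((185 + K(T, 2)) + A)*(147 + (144 - 1*244)) = ((185 + 1) + 27)*(147 + (144 - 1*244)) = (186 + 27)*(147 + (144 - 244)) = 213*(147 - 100) = 213*47 = 10011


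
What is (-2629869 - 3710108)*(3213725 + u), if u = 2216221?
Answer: -34425732751242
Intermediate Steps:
(-2629869 - 3710108)*(3213725 + u) = (-2629869 - 3710108)*(3213725 + 2216221) = -6339977*5429946 = -34425732751242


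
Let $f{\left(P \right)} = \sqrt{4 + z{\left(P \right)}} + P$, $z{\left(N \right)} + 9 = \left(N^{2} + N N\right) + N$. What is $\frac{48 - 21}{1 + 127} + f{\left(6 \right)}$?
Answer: $\frac{795}{128} + \sqrt{73} \approx 14.755$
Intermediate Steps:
$z{\left(N \right)} = -9 + N + 2 N^{2}$ ($z{\left(N \right)} = -9 + \left(\left(N^{2} + N N\right) + N\right) = -9 + \left(\left(N^{2} + N^{2}\right) + N\right) = -9 + \left(2 N^{2} + N\right) = -9 + \left(N + 2 N^{2}\right) = -9 + N + 2 N^{2}$)
$f{\left(P \right)} = P + \sqrt{-5 + P + 2 P^{2}}$ ($f{\left(P \right)} = \sqrt{4 + \left(-9 + P + 2 P^{2}\right)} + P = \sqrt{-5 + P + 2 P^{2}} + P = P + \sqrt{-5 + P + 2 P^{2}}$)
$\frac{48 - 21}{1 + 127} + f{\left(6 \right)} = \frac{48 - 21}{1 + 127} + \left(6 + \sqrt{-5 + 6 + 2 \cdot 6^{2}}\right) = \frac{48 - 21}{128} + \left(6 + \sqrt{-5 + 6 + 2 \cdot 36}\right) = 27 \cdot \frac{1}{128} + \left(6 + \sqrt{-5 + 6 + 72}\right) = \frac{27}{128} + \left(6 + \sqrt{73}\right) = \frac{795}{128} + \sqrt{73}$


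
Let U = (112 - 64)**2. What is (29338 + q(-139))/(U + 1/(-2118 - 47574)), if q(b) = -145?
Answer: 1450658556/114490367 ≈ 12.671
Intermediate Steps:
U = 2304 (U = 48**2 = 2304)
(29338 + q(-139))/(U + 1/(-2118 - 47574)) = (29338 - 145)/(2304 + 1/(-2118 - 47574)) = 29193/(2304 + 1/(-49692)) = 29193/(2304 - 1/49692) = 29193/(114490367/49692) = 29193*(49692/114490367) = 1450658556/114490367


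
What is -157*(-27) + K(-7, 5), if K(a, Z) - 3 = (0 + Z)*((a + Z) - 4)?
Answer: 4212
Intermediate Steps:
K(a, Z) = 3 + Z*(-4 + Z + a) (K(a, Z) = 3 + (0 + Z)*((a + Z) - 4) = 3 + Z*((Z + a) - 4) = 3 + Z*(-4 + Z + a))
-157*(-27) + K(-7, 5) = -157*(-27) + (3 + 5² - 4*5 + 5*(-7)) = 4239 + (3 + 25 - 20 - 35) = 4239 - 27 = 4212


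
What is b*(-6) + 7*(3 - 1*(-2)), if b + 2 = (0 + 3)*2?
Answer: 11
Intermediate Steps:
b = 4 (b = -2 + (0 + 3)*2 = -2 + 3*2 = -2 + 6 = 4)
b*(-6) + 7*(3 - 1*(-2)) = 4*(-6) + 7*(3 - 1*(-2)) = -24 + 7*(3 + 2) = -24 + 7*5 = -24 + 35 = 11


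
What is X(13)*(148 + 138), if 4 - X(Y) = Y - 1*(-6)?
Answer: -4290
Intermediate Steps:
X(Y) = -2 - Y (X(Y) = 4 - (Y - 1*(-6)) = 4 - (Y + 6) = 4 - (6 + Y) = 4 + (-6 - Y) = -2 - Y)
X(13)*(148 + 138) = (-2 - 1*13)*(148 + 138) = (-2 - 13)*286 = -15*286 = -4290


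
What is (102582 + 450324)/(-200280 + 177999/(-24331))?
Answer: -1494750654/541465631 ≈ -2.7606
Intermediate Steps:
(102582 + 450324)/(-200280 + 177999/(-24331)) = 552906/(-200280 + 177999*(-1/24331)) = 552906/(-200280 - 177999/24331) = 552906/(-4873190679/24331) = 552906*(-24331/4873190679) = -1494750654/541465631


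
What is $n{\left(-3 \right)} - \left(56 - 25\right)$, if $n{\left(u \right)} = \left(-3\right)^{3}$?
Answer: $-58$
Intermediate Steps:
$n{\left(u \right)} = -27$
$n{\left(-3 \right)} - \left(56 - 25\right) = -27 - \left(56 - 25\right) = -27 - 31 = -58$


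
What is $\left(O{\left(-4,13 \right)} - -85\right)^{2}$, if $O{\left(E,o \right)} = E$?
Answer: $6561$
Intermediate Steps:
$\left(O{\left(-4,13 \right)} - -85\right)^{2} = \left(-4 - -85\right)^{2} = \left(-4 + 85\right)^{2} = 81^{2} = 6561$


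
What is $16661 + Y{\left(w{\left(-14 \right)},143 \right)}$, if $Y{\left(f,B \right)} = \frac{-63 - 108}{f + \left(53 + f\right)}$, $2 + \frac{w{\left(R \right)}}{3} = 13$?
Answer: $\frac{1982488}{119} \approx 16660.0$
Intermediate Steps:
$w{\left(R \right)} = 33$ ($w{\left(R \right)} = -6 + 3 \cdot 13 = -6 + 39 = 33$)
$Y{\left(f,B \right)} = - \frac{171}{53 + 2 f}$
$16661 + Y{\left(w{\left(-14 \right)},143 \right)} = 16661 - \frac{171}{53 + 2 \cdot 33} = 16661 - \frac{171}{53 + 66} = 16661 - \frac{171}{119} = \frac{1982488}{119}$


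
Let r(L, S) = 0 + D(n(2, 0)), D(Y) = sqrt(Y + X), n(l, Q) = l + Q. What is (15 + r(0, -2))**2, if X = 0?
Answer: (15 + sqrt(2))**2 ≈ 269.43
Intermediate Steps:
n(l, Q) = Q + l
D(Y) = sqrt(Y) (D(Y) = sqrt(Y + 0) = sqrt(Y))
r(L, S) = sqrt(2) (r(L, S) = 0 + sqrt(0 + 2) = 0 + sqrt(2) = sqrt(2))
(15 + r(0, -2))**2 = (15 + sqrt(2))**2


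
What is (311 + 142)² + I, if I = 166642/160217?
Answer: 32878136995/160217 ≈ 2.0521e+5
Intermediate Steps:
I = 166642/160217 (I = 166642*(1/160217) = 166642/160217 ≈ 1.0401)
(311 + 142)² + I = (311 + 142)² + 166642/160217 = 453² + 166642/160217 = 205209 + 166642/160217 = 32878136995/160217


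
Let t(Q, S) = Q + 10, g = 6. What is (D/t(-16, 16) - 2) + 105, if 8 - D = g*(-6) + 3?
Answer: 577/6 ≈ 96.167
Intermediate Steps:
D = 41 (D = 8 - (6*(-6) + 3) = 8 - (-36 + 3) = 8 - 1*(-33) = 8 + 33 = 41)
t(Q, S) = 10 + Q
(D/t(-16, 16) - 2) + 105 = (41/(10 - 16) - 2) + 105 = (41/(-6) - 2) + 105 = (41*(-1/6) - 2) + 105 = (-41/6 - 2) + 105 = -53/6 + 105 = 577/6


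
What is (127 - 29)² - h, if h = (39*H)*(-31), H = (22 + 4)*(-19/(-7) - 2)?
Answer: 224398/7 ≈ 32057.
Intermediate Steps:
H = 130/7 (H = 26*(-19*(-⅐) - 2) = 26*(19/7 - 2) = 26*(5/7) = 130/7 ≈ 18.571)
h = -157170/7 (h = (39*(130/7))*(-31) = (5070/7)*(-31) = -157170/7 ≈ -22453.)
(127 - 29)² - h = (127 - 29)² - 1*(-157170/7) = 98² + 157170/7 = 9604 + 157170/7 = 224398/7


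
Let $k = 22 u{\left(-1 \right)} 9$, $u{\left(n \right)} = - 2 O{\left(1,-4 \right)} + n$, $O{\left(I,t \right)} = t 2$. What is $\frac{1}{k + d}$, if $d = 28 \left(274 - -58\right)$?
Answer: $\frac{1}{12266} \approx 8.1526 \cdot 10^{-5}$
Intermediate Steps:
$O{\left(I,t \right)} = 2 t$
$u{\left(n \right)} = 16 + n$ ($u{\left(n \right)} = - 2 \cdot 2 \left(-4\right) + n = \left(-2\right) \left(-8\right) + n = 16 + n$)
$k = 2970$ ($k = 22 \left(16 - 1\right) 9 = 22 \cdot 15 \cdot 9 = 330 \cdot 9 = 2970$)
$d = 9296$ ($d = 28 \left(274 + 58\right) = 28 \cdot 332 = 9296$)
$\frac{1}{k + d} = \frac{1}{2970 + 9296} = \frac{1}{12266}$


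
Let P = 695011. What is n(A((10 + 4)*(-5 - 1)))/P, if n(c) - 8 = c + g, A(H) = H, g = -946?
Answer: -1022/695011 ≈ -0.0014705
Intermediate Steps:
n(c) = -938 + c (n(c) = 8 + (c - 946) = 8 + (-946 + c) = -938 + c)
n(A((10 + 4)*(-5 - 1)))/P = (-938 + (10 + 4)*(-5 - 1))/695011 = (-938 + 14*(-6))*(1/695011) = (-938 - 84)*(1/695011) = -1022*1/695011 = -1022/695011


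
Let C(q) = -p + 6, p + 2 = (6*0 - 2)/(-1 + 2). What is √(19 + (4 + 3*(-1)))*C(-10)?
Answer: 20*√5 ≈ 44.721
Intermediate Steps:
p = -4 (p = -2 + (6*0 - 2)/(-1 + 2) = -2 + (0 - 2)/1 = -2 - 2*1 = -2 - 2 = -4)
C(q) = 10 (C(q) = -1*(-4) + 6 = 4 + 6 = 10)
√(19 + (4 + 3*(-1)))*C(-10) = √(19 + (4 + 3*(-1)))*10 = √(19 + (4 - 3))*10 = √(19 + 1)*10 = √20*10 = (2*√5)*10 = 20*√5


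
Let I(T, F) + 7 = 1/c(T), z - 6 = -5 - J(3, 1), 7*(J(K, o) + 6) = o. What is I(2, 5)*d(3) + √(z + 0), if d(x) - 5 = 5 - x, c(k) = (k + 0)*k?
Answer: -189/4 + 4*√21/7 ≈ -44.631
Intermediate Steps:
J(K, o) = -6 + o/7
c(k) = k² (c(k) = k*k = k²)
d(x) = 10 - x (d(x) = 5 + (5 - x) = 10 - x)
z = 48/7 (z = 6 + (-5 - (-6 + (⅐)*1)) = 6 + (-5 - (-6 + ⅐)) = 6 + (-5 - 1*(-41/7)) = 6 + (-5 + 41/7) = 6 + 6/7 = 48/7 ≈ 6.8571)
I(T, F) = -7 + T⁻² (I(T, F) = -7 + 1/(T²) = -7 + T⁻²)
I(2, 5)*d(3) + √(z + 0) = (-7 + 2⁻²)*(10 - 1*3) + √(48/7 + 0) = (-7 + ¼)*(10 - 3) + √(48/7) = -27/4*7 + 4*√21/7 = -189/4 + 4*√21/7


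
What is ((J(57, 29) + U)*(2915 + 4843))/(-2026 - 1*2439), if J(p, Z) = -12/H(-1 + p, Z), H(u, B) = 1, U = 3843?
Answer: -29720898/4465 ≈ -6656.4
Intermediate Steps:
J(p, Z) = -12 (J(p, Z) = -12/1 = -12*1 = -12)
((J(57, 29) + U)*(2915 + 4843))/(-2026 - 1*2439) = ((-12 + 3843)*(2915 + 4843))/(-2026 - 1*2439) = (3831*7758)/(-2026 - 2439) = 29720898/(-4465) = 29720898*(-1/4465) = -29720898/4465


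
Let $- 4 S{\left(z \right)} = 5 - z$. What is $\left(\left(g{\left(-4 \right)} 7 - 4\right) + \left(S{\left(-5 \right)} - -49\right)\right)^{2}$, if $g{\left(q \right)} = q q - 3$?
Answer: $\frac{71289}{4} \approx 17822.0$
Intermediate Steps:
$g{\left(q \right)} = -3 + q^{2}$ ($g{\left(q \right)} = q^{2} - 3 = -3 + q^{2}$)
$S{\left(z \right)} = - \frac{5}{4} + \frac{z}{4}$ ($S{\left(z \right)} = - \frac{5 - z}{4} = - \frac{5}{4} + \frac{z}{4}$)
$\left(\left(g{\left(-4 \right)} 7 - 4\right) + \left(S{\left(-5 \right)} - -49\right)\right)^{2} = \left(\left(\left(-3 + \left(-4\right)^{2}\right) 7 - 4\right) + \left(\left(- \frac{5}{4} + \frac{1}{4} \left(-5\right)\right) - -49\right)\right)^{2} = \left(\left(\left(-3 + 16\right) 7 - 4\right) + \left(\left(- \frac{5}{4} - \frac{5}{4}\right) + 49\right)\right)^{2} = \left(\left(13 \cdot 7 - 4\right) + \left(- \frac{5}{2} + 49\right)\right)^{2} = \left(\left(91 - 4\right) + \frac{93}{2}\right)^{2} = \left(87 + \frac{93}{2}\right)^{2} = \left(\frac{267}{2}\right)^{2} = \frac{71289}{4}$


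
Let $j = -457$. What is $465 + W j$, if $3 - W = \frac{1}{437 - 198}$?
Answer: $- \frac{216077}{239} \approx -904.09$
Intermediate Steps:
$W = \frac{716}{239}$ ($W = 3 - \frac{1}{437 - 198} = 3 - \frac{1}{239} = \frac{716}{239} \approx 2.9958$)
$465 + W j = 465 + \frac{716}{239} \left(-457\right) = 465 - \frac{327212}{239} = - \frac{216077}{239}$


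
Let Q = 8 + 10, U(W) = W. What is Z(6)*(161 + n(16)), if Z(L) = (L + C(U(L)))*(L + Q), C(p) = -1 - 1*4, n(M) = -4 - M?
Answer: 3384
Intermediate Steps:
C(p) = -5 (C(p) = -1 - 4 = -5)
Q = 18
Z(L) = (-5 + L)*(18 + L) (Z(L) = (L - 5)*(L + 18) = (-5 + L)*(18 + L))
Z(6)*(161 + n(16)) = (-90 + 6² + 13*6)*(161 + (-4 - 1*16)) = (-90 + 36 + 78)*(161 + (-4 - 16)) = 24*(161 - 20) = 24*141 = 3384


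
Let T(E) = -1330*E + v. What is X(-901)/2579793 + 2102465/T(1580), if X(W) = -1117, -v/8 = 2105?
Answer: -361752704255/364308048288 ≈ -0.99299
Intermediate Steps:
v = -16840 (v = -8*2105 = -16840)
T(E) = -16840 - 1330*E (T(E) = -1330*E - 16840 = -16840 - 1330*E)
X(-901)/2579793 + 2102465/T(1580) = -1117/2579793 + 2102465/(-16840 - 1330*1580) = -1117*1/2579793 + 2102465/(-16840 - 2101400) = -1117/2579793 + 2102465/(-2118240) = -1117/2579793 + 2102465*(-1/2118240) = -1117/2579793 - 420493/423648 = -361752704255/364308048288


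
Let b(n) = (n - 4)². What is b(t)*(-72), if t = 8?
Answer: -1152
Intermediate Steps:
b(n) = (-4 + n)²
b(t)*(-72) = (-4 + 8)²*(-72) = 4²*(-72) = 16*(-72) = -1152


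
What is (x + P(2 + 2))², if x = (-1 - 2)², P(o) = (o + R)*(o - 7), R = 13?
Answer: 1764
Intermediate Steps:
P(o) = (-7 + o)*(13 + o) (P(o) = (o + 13)*(o - 7) = (13 + o)*(-7 + o) = (-7 + o)*(13 + o))
x = 9 (x = (-3)² = 9)
(x + P(2 + 2))² = (9 + (-91 + (2 + 2)² + 6*(2 + 2)))² = (9 + (-91 + 4² + 6*4))² = (9 + (-91 + 16 + 24))² = (9 - 51)² = (-42)² = 1764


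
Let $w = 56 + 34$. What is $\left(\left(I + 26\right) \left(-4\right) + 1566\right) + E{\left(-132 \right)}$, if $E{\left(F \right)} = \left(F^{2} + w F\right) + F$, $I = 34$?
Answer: $6738$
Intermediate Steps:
$w = 90$
$E{\left(F \right)} = F^{2} + 91 F$ ($E{\left(F \right)} = \left(F^{2} + 90 F\right) + F = F^{2} + 91 F$)
$\left(\left(I + 26\right) \left(-4\right) + 1566\right) + E{\left(-132 \right)} = \left(\left(34 + 26\right) \left(-4\right) + 1566\right) - 132 \left(91 - 132\right) = \left(60 \left(-4\right) + 1566\right) - -5412 = \left(-240 + 1566\right) + 5412 = 1326 + 5412 = 6738$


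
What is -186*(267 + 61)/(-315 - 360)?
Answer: 20336/225 ≈ 90.382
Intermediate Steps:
-186*(267 + 61)/(-315 - 360) = -186/((-675/328)) = -186/((-675*1/328)) = -186/(-675/328) = -186*(-328/675) = 20336/225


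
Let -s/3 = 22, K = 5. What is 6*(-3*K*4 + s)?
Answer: -756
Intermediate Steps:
s = -66 (s = -3*22 = -66)
6*(-3*K*4 + s) = 6*(-3*5*4 - 66) = 6*(-15*4 - 66) = 6*(-60 - 66) = 6*(-126) = -756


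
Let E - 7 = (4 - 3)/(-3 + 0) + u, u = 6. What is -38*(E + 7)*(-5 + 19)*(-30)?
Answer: 313880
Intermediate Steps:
E = 38/3 (E = 7 + ((4 - 3)/(-3 + 0) + 6) = 7 + (1/(-3) + 6) = 7 + (1*(-⅓) + 6) = 7 + (-⅓ + 6) = 7 + 17/3 = 38/3 ≈ 12.667)
-38*(E + 7)*(-5 + 19)*(-30) = -38*(38/3 + 7)*(-5 + 19)*(-30) = -2242*14/3*(-30) = -38*826/3*(-30) = -31388/3*(-30) = 313880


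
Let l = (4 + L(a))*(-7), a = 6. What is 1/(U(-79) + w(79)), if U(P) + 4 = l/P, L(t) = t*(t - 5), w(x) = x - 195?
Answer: -79/9410 ≈ -0.0083953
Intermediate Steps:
w(x) = -195 + x
L(t) = t*(-5 + t)
l = -70 (l = (4 + 6*(-5 + 6))*(-7) = (4 + 6*1)*(-7) = (4 + 6)*(-7) = 10*(-7) = -70)
U(P) = -4 - 70/P
1/(U(-79) + w(79)) = 1/((-4 - 70/(-79)) + (-195 + 79)) = 1/((-4 - 70*(-1/79)) - 116) = 1/((-4 + 70/79) - 116) = 1/(-246/79 - 116) = 1/(-9410/79) = -79/9410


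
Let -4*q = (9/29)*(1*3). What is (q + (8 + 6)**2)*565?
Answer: 12830585/116 ≈ 1.1061e+5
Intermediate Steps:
q = -27/116 (q = -9/29*1*3/4 = -9*(1/29)*3/4 = -9*3/116 = -1/4*27/29 = -27/116 ≈ -0.23276)
(q + (8 + 6)**2)*565 = (-27/116 + (8 + 6)**2)*565 = (-27/116 + 14**2)*565 = (-27/116 + 196)*565 = (22709/116)*565 = 12830585/116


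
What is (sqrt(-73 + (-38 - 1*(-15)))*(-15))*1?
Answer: -60*I*sqrt(6) ≈ -146.97*I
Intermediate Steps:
(sqrt(-73 + (-38 - 1*(-15)))*(-15))*1 = (sqrt(-73 + (-38 + 15))*(-15))*1 = (sqrt(-73 - 23)*(-15))*1 = (sqrt(-96)*(-15))*1 = ((4*I*sqrt(6))*(-15))*1 = -60*I*sqrt(6)*1 = -60*I*sqrt(6)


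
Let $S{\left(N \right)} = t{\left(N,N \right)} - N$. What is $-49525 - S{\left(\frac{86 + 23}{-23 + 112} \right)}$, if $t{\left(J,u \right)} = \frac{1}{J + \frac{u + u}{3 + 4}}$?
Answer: $- \frac{4323926743}{87309} \approx -49524.0$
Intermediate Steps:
$t{\left(J,u \right)} = \frac{1}{J + \frac{2 u}{7}}$
$S{\left(N \right)} = - N + \frac{7}{9 N}$ ($S{\left(N \right)} = \frac{7}{2 N + 7 N} - N = \frac{7}{9 N} - N = - N + \frac{7}{9 N}$)
$-49525 - S{\left(\frac{86 + 23}{-23 + 112} \right)} = -49525 - \left(- \frac{86 + 23}{-23 + 112} + \frac{7}{9 \frac{86 + 23}{-23 + 112}}\right) = -49525 - \left(- \frac{109}{89} + \frac{7}{9 \cdot \frac{109}{89}}\right) = -49525 - \left(- \frac{109}{89} + \frac{7}{9 \cdot 109 \cdot \frac{1}{89}}\right) = -49525 - \left(\left(-1\right) \frac{109}{89} + \frac{7}{9 \cdot \frac{109}{89}}\right) = -49525 - \left(- \frac{109}{89} + \frac{7}{9} \cdot \frac{89}{109}\right) = -49525 - \left(- \frac{109}{89} + \frac{623}{981}\right) = -49525 - - \frac{51482}{87309} = -49525 + \frac{51482}{87309} = - \frac{4323926743}{87309}$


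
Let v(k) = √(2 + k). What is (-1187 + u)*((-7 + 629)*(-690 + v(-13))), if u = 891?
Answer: 127037280 - 184112*I*√11 ≈ 1.2704e+8 - 6.1063e+5*I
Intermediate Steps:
(-1187 + u)*((-7 + 629)*(-690 + v(-13))) = (-1187 + 891)*((-7 + 629)*(-690 + √(2 - 13))) = -184112*(-690 + √(-11)) = -184112*(-690 + I*√11) = -296*(-429180 + 622*I*√11) = 127037280 - 184112*I*√11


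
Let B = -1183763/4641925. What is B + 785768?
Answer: 3647474939637/4641925 ≈ 7.8577e+5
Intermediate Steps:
B = -1183763/4641925 (B = -1183763*1/4641925 = -1183763/4641925 ≈ -0.25502)
B + 785768 = -1183763/4641925 + 785768 = 3647474939637/4641925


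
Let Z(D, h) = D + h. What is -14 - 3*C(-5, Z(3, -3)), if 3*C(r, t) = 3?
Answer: -17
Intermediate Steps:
C(r, t) = 1 (C(r, t) = (1/3)*3 = 1)
-14 - 3*C(-5, Z(3, -3)) = -14 - 3*1 = -14 - 3 = -17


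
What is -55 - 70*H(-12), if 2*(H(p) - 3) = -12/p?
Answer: -300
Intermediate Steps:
H(p) = 3 - 6/p (H(p) = 3 + (-12/p)/2 = 3 - 6/p)
-55 - 70*H(-12) = -55 - 70*(3 - 6/(-12)) = -55 - 70*(3 - 6*(-1/12)) = -55 - 70*(3 + ½) = -55 - 70*7/2 = -55 - 245 = -300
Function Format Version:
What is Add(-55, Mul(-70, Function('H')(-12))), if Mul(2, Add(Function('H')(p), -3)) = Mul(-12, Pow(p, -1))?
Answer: -300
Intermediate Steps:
Function('H')(p) = Add(3, Mul(-6, Pow(p, -1))) (Function('H')(p) = Add(3, Mul(Rational(1, 2), Mul(-12, Pow(p, -1)))) = Add(3, Mul(-6, Pow(p, -1))))
Add(-55, Mul(-70, Function('H')(-12))) = Add(-55, Mul(-70, Add(3, Mul(-6, Pow(-12, -1))))) = Add(-55, Mul(-70, Add(3, Mul(-6, Rational(-1, 12))))) = Add(-55, Mul(-70, Add(3, Rational(1, 2)))) = Add(-55, Mul(-70, Rational(7, 2))) = Add(-55, -245) = -300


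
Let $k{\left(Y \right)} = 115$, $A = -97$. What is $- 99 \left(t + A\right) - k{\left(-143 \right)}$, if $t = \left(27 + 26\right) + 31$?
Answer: $1172$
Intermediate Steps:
$t = 84$ ($t = 53 + 31 = 84$)
$- 99 \left(t + A\right) - k{\left(-143 \right)} = - 99 \left(84 - 97\right) - 115 = \left(-99\right) \left(-13\right) - 115 = 1287 - 115 = 1172$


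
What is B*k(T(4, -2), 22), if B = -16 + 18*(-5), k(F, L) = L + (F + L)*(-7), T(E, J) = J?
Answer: 12508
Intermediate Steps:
k(F, L) = -7*F - 6*L (k(F, L) = L + (-7*F - 7*L) = -7*F - 6*L)
B = -106 (B = -16 - 90 = -106)
B*k(T(4, -2), 22) = -106*(-7*(-2) - 6*22) = -106*(14 - 132) = -106*(-118) = 12508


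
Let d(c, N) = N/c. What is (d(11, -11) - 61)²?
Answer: 3844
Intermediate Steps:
(d(11, -11) - 61)² = (-11/11 - 61)² = (-11*1/11 - 61)² = (-1 - 61)² = (-62)² = 3844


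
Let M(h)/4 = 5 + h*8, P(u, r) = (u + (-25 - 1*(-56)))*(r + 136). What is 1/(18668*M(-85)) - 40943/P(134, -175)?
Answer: 3527648869/554439600 ≈ 6.3625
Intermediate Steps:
P(u, r) = (31 + u)*(136 + r) (P(u, r) = (u + (-25 + 56))*(136 + r) = (u + 31)*(136 + r) = (31 + u)*(136 + r))
M(h) = 20 + 32*h (M(h) = 4*(5 + h*8) = 4*(5 + 8*h) = 20 + 32*h)
1/(18668*M(-85)) - 40943/P(134, -175) = 1/(18668*(20 + 32*(-85))) - 40943/(4216 + 31*(-175) + 136*134 - 175*134) = 1/(18668*(20 - 2720)) - 40943/(4216 - 5425 + 18224 - 23450) = (1/18668)/(-2700) - 40943/(-6435) = (1/18668)*(-1/2700) - 40943*(-1/6435) = -1/50403600 + 40943/6435 = 3527648869/554439600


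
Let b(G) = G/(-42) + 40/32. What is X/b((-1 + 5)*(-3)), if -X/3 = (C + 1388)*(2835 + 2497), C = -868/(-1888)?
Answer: -853269606/59 ≈ -1.4462e+7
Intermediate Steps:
C = 217/472 (C = -868*(-1/1888) = 217/472 ≈ 0.45975)
b(G) = 5/4 - G/42 (b(G) = G*(-1/42) + 40*(1/32) = -G/42 + 5/4 = 5/4 - G/42)
X = -2620756647/118 (X = -3*(217/472 + 1388)*(2835 + 2497) = -1966059*5332/472 = -3*873585549/118 = -2620756647/118 ≈ -2.2210e+7)
X/b((-1 + 5)*(-3)) = -2620756647/(118*(5/4 - (-1 + 5)*(-3)/42)) = -2620756647/(118*(5/4 - 2*(-3)/21)) = -2620756647/(118*(5/4 - 1/42*(-12))) = -2620756647/(118*(5/4 + 2/7)) = -2620756647/(118*43/28) = -2620756647/118*28/43 = -853269606/59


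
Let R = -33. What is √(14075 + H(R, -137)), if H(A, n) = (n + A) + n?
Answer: 2*√3442 ≈ 117.34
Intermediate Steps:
H(A, n) = A + 2*n (H(A, n) = (A + n) + n = A + 2*n)
√(14075 + H(R, -137)) = √(14075 + (-33 + 2*(-137))) = √(14075 + (-33 - 274)) = √(14075 - 307) = √13768 = 2*√3442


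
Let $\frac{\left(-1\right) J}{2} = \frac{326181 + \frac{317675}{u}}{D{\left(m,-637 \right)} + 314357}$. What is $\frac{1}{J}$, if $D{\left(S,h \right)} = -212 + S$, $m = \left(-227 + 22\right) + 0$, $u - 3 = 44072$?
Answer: $- \frac{27673811}{57506981} \approx -0.48123$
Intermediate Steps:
$u = 44075$ ($u = 3 + 44072 = 44075$)
$m = -205$ ($m = -205 + 0 = -205$)
$J = - \frac{57506981}{27673811}$ ($J = - 2 \frac{326181 + \frac{317675}{44075}}{\left(-212 - 205\right) + 314357} = - 2 \frac{326181 + 317675 \cdot \frac{1}{44075}}{-417 + 314357} = - 2 \frac{326181 + \frac{12707}{1763}}{313940} = - 2 \cdot \frac{575069810}{1763} \cdot \frac{1}{313940} = \left(-2\right) \frac{57506981}{55347622} = - \frac{57506981}{27673811} \approx -2.078$)
$\frac{1}{J} = \frac{1}{- \frac{57506981}{27673811}} = - \frac{27673811}{57506981}$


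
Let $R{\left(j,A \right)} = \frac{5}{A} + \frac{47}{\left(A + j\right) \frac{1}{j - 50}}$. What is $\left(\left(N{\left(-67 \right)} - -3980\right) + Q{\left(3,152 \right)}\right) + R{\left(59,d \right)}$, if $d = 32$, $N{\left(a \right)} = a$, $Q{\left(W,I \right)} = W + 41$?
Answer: $\frac{11536775}{2912} \approx 3961.8$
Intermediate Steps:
$Q{\left(W,I \right)} = 41 + W$
$R{\left(j,A \right)} = \frac{5}{A} + \frac{47 \left(-50 + j\right)}{A + j}$ ($R{\left(j,A \right)} = \frac{5}{A} + \frac{47}{\left(A + j\right) \frac{1}{-50 + j}} = \frac{5}{A} + \frac{47}{\frac{1}{-50 + j} \left(A + j\right)} = \frac{5}{A} + 47 \frac{-50 + j}{A + j} = \frac{5}{A} + \frac{47 \left(-50 + j\right)}{A + j}$)
$\left(\left(N{\left(-67 \right)} - -3980\right) + Q{\left(3,152 \right)}\right) + R{\left(59,d \right)} = \left(\left(-67 - -3980\right) + \left(41 + 3\right)\right) + \frac{\left(-2345\right) 32 + 5 \cdot 59 + 47 \cdot 32 \cdot 59}{32 \left(32 + 59\right)} = \left(\left(-67 + 3980\right) + 44\right) + \frac{-75040 + 295 + 88736}{32 \cdot 91} = \left(3913 + 44\right) + \frac{1}{32} \cdot \frac{1}{91} \cdot 13991 = 3957 + \frac{13991}{2912} = \frac{11536775}{2912}$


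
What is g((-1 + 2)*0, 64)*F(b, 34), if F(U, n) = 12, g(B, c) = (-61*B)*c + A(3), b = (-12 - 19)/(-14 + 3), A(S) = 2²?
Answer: 48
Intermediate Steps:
A(S) = 4
b = 31/11 (b = -31/(-11) = -31*(-1/11) = 31/11 ≈ 2.8182)
g(B, c) = 4 - 61*B*c (g(B, c) = (-61*B)*c + 4 = -61*B*c + 4 = 4 - 61*B*c)
g((-1 + 2)*0, 64)*F(b, 34) = (4 - 61*(-1 + 2)*0*64)*12 = (4 - 61*1*0*64)*12 = (4 - 61*0*64)*12 = (4 + 0)*12 = 4*12 = 48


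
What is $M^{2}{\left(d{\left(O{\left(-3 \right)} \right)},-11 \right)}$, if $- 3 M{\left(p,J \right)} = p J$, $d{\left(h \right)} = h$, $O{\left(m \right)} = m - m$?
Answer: $0$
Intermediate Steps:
$O{\left(m \right)} = 0$
$M{\left(p,J \right)} = - \frac{J p}{3}$ ($M{\left(p,J \right)} = - \frac{p J}{3} = - \frac{J p}{3}$)
$M^{2}{\left(d{\left(O{\left(-3 \right)} \right)},-11 \right)} = \left(\left(- \frac{1}{3}\right) \left(-11\right) 0\right)^{2} = 0^{2} = 0$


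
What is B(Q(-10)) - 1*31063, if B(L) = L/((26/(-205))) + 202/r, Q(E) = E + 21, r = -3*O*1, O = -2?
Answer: -2427053/78 ≈ -31116.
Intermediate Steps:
r = 6 (r = -3*(-2)*1 = 6*1 = 6)
Q(E) = 21 + E
B(L) = 101/3 - 205*L/26 (B(L) = L/((26/(-205))) + 202/6 = L/((26*(-1/205))) + 202*(⅙) = L/(-26/205) + 101/3 = L*(-205/26) + 101/3 = -205*L/26 + 101/3 = 101/3 - 205*L/26)
B(Q(-10)) - 1*31063 = (101/3 - 205*(21 - 10)/26) - 1*31063 = (101/3 - 205/26*11) - 31063 = (101/3 - 2255/26) - 31063 = -4139/78 - 31063 = -2427053/78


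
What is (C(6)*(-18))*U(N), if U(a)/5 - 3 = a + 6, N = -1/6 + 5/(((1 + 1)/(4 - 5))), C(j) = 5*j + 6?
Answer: -20520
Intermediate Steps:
C(j) = 6 + 5*j
N = -8/3 (N = -1*1/6 + 5/((2/(-1))) = -1/6 + 5/((2*(-1))) = -1/6 + 5/(-2) = -1/6 + 5*(-1/2) = -1/6 - 5/2 = -8/3 ≈ -2.6667)
U(a) = 45 + 5*a (U(a) = 15 + 5*(a + 6) = 15 + 5*(6 + a) = 15 + (30 + 5*a) = 45 + 5*a)
(C(6)*(-18))*U(N) = ((6 + 5*6)*(-18))*(45 + 5*(-8/3)) = ((6 + 30)*(-18))*(45 - 40/3) = (36*(-18))*(95/3) = -648*95/3 = -20520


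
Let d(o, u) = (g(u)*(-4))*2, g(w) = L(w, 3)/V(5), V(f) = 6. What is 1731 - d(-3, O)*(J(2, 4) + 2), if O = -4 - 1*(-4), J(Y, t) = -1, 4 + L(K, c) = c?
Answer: 5189/3 ≈ 1729.7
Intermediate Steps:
L(K, c) = -4 + c
O = 0 (O = -4 + 4 = 0)
g(w) = -⅙ (g(w) = (-4 + 3)/6 = -1*⅙ = -⅙)
d(o, u) = 4/3 (d(o, u) = -⅙*(-4)*2 = (⅔)*2 = 4/3)
1731 - d(-3, O)*(J(2, 4) + 2) = 1731 - 4*(-1 + 2)/3 = 1731 - 4/3 = 5189/3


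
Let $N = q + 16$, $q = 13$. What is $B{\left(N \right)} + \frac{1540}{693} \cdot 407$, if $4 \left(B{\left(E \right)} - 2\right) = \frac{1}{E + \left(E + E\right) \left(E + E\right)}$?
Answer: $\frac{4100755}{4524} \approx 906.44$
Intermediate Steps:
$N = 29$ ($N = 13 + 16 = 29$)
$B{\left(E \right)} = 2 + \frac{1}{4 \left(E + 4 E^{2}\right)}$ ($B{\left(E \right)} = 2 + \frac{1}{4 \left(E + \left(E + E\right) \left(E + E\right)\right)} = 2 + \frac{1}{4 \left(E + 2 E 2 E\right)} = 2 + \frac{1}{4 \left(E + 4 E^{2}\right)}$)
$B{\left(N \right)} + \frac{1540}{693} \cdot 407 = \frac{1 + 8 \cdot 29 + 32 \cdot 29^{2}}{4 \cdot 29 \left(1 + 4 \cdot 29\right)} + \frac{1540}{693} \cdot 407 = \frac{1}{4} \cdot \frac{1}{29} \frac{1}{1 + 116} \left(1 + 232 + 32 \cdot 841\right) + 1540 \cdot \frac{1}{693} \cdot 407 = \frac{1}{4} \cdot \frac{1}{29} \cdot \frac{1}{117} \left(1 + 232 + 26912\right) + \frac{20}{9} \cdot 407 = \frac{1}{4} \cdot \frac{1}{29} \cdot \frac{1}{117} \cdot 27145 + \frac{8140}{9} = \frac{27145}{13572} + \frac{8140}{9} = \frac{4100755}{4524}$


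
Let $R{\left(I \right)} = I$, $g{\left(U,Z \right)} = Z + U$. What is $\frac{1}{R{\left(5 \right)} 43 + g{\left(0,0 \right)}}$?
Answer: $\frac{1}{215} \approx 0.0046512$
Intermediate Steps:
$g{\left(U,Z \right)} = U + Z$
$\frac{1}{R{\left(5 \right)} 43 + g{\left(0,0 \right)}} = \frac{1}{5 \cdot 43 + \left(0 + 0\right)} = \frac{1}{215 + 0} = \frac{1}{215}$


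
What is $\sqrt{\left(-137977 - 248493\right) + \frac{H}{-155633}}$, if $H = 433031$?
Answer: $\frac{i \sqrt{9361001006291453}}{155633} \approx 621.67 i$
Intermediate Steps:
$\sqrt{\left(-137977 - 248493\right) + \frac{H}{-155633}} = \sqrt{\left(-137977 - 248493\right) + \frac{433031}{-155633}} = \sqrt{\left(-137977 - 248493\right) + 433031 \left(- \frac{1}{155633}\right)} = \sqrt{-386470 - \frac{433031}{155633}} = \sqrt{- \frac{60147918541}{155633}} = \frac{i \sqrt{9361001006291453}}{155633}$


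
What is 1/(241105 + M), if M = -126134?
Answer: 1/114971 ≈ 8.6978e-6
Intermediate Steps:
1/(241105 + M) = 1/(241105 - 126134) = 1/114971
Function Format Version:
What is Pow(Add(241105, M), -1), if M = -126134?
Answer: Rational(1, 114971) ≈ 8.6978e-6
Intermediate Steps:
Pow(Add(241105, M), -1) = Pow(Add(241105, -126134), -1) = Pow(114971, -1) = Rational(1, 114971)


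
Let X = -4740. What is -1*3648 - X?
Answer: 1092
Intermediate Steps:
-1*3648 - X = -1*3648 - 1*(-4740) = -3648 + 4740 = 1092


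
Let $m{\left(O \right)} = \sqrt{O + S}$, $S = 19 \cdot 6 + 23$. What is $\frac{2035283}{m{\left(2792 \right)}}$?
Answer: $\frac{2035283 \sqrt{2929}}{2929} \approx 37607.0$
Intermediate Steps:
$S = 137$ ($S = 114 + 23 = 137$)
$m{\left(O \right)} = \sqrt{137 + O}$ ($m{\left(O \right)} = \sqrt{O + 137} = \sqrt{137 + O}$)
$\frac{2035283}{m{\left(2792 \right)}} = \frac{2035283}{\sqrt{137 + 2792}} = \frac{2035283}{\sqrt{2929}} = 2035283 \frac{\sqrt{2929}}{2929} = \frac{2035283 \sqrt{2929}}{2929}$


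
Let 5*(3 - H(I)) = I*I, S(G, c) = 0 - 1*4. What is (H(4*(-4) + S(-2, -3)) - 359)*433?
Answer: -188788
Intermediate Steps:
S(G, c) = -4 (S(G, c) = 0 - 4 = -4)
H(I) = 3 - I²/5 (H(I) = 3 - I*I/5 = 3 - I²/5)
(H(4*(-4) + S(-2, -3)) - 359)*433 = ((3 - (4*(-4) - 4)²/5) - 359)*433 = ((3 - (-16 - 4)²/5) - 359)*433 = ((3 - ⅕*(-20)²) - 359)*433 = ((3 - ⅕*400) - 359)*433 = ((3 - 80) - 359)*433 = (-77 - 359)*433 = -436*433 = -188788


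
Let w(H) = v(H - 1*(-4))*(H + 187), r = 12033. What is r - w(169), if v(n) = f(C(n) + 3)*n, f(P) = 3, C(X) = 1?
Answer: -172731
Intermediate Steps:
v(n) = 3*n
w(H) = (12 + 3*H)*(187 + H) (w(H) = (3*(H - 1*(-4)))*(H + 187) = (3*(H + 4))*(187 + H) = (3*(4 + H))*(187 + H) = (12 + 3*H)*(187 + H))
r - w(169) = 12033 - 3*(4 + 169)*(187 + 169) = 12033 - 3*173*356 = 12033 - 1*184764 = 12033 - 184764 = -172731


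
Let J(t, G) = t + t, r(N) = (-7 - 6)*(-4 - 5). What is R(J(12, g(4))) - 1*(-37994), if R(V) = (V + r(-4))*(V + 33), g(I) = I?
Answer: 46031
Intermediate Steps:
r(N) = 117 (r(N) = -13*(-9) = 117)
J(t, G) = 2*t
R(V) = (33 + V)*(117 + V) (R(V) = (V + 117)*(V + 33) = (117 + V)*(33 + V) = (33 + V)*(117 + V))
R(J(12, g(4))) - 1*(-37994) = (3861 + (2*12)² + 150*(2*12)) - 1*(-37994) = (3861 + 24² + 150*24) + 37994 = (3861 + 576 + 3600) + 37994 = 8037 + 37994 = 46031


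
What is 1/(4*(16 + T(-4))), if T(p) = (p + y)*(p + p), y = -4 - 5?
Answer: 1/480 ≈ 0.0020833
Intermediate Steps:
y = -9
T(p) = 2*p*(-9 + p) (T(p) = (p - 9)*(p + p) = (-9 + p)*(2*p) = 2*p*(-9 + p))
1/(4*(16 + T(-4))) = 1/(4*(16 + 2*(-4)*(-9 - 4))) = 1/(4*(16 + 2*(-4)*(-13))) = 1/(4*(16 + 104)) = 1/(4*120) = 1/480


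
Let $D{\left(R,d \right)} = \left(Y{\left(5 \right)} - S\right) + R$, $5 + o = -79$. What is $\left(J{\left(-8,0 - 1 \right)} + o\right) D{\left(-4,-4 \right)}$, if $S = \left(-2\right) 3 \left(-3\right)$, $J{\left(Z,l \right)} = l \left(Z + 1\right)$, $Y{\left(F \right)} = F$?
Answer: $1309$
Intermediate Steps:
$o = -84$ ($o = -5 - 79 = -84$)
$J{\left(Z,l \right)} = l \left(1 + Z\right)$
$S = 18$ ($S = \left(-6\right) \left(-3\right) = 18$)
$D{\left(R,d \right)} = -13 + R$ ($D{\left(R,d \right)} = \left(5 - 18\right) + R = -13 + R$)
$\left(J{\left(-8,0 - 1 \right)} + o\right) D{\left(-4,-4 \right)} = \left(\left(0 - 1\right) \left(1 - 8\right) - 84\right) \left(-13 - 4\right) = \left(\left(0 - 1\right) \left(-7\right) - 84\right) \left(-17\right) = \left(\left(-1\right) \left(-7\right) - 84\right) \left(-17\right) = \left(7 - 84\right) \left(-17\right) = \left(-77\right) \left(-17\right) = 1309$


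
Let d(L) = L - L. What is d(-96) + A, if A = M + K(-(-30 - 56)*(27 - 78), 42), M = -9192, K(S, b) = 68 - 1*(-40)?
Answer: -9084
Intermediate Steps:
d(L) = 0
K(S, b) = 108 (K(S, b) = 68 + 40 = 108)
A = -9084 (A = -9192 + 108 = -9084)
d(-96) + A = 0 - 9084 = -9084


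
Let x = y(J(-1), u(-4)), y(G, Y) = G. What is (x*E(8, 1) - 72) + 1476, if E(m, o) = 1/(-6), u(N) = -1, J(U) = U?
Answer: 8425/6 ≈ 1404.2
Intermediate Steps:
E(m, o) = -⅙
x = -1
(x*E(8, 1) - 72) + 1476 = (-1*(-⅙) - 72) + 1476 = (⅙ - 72) + 1476 = -431/6 + 1476 = 8425/6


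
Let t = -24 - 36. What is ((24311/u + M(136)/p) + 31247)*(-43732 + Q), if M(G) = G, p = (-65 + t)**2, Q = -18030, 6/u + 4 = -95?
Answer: 356950092990993/15625 ≈ 2.2845e+10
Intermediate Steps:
u = -2/33 (u = 6/(-4 - 95) = 6/(-99) = 6*(-1/99) = -2/33 ≈ -0.060606)
t = -60
p = 15625 (p = (-65 - 60)**2 = (-125)**2 = 15625)
((24311/u + M(136)/p) + 31247)*(-43732 + Q) = ((24311/(-2/33) + 136/15625) + 31247)*(-43732 - 18030) = ((24311*(-33/2) + 136*(1/15625)) + 31247)*(-61762) = ((-802263/2 + 136/15625) + 31247)*(-61762) = (-12535359103/31250 + 31247)*(-61762) = -11558890353/31250*(-61762) = 356950092990993/15625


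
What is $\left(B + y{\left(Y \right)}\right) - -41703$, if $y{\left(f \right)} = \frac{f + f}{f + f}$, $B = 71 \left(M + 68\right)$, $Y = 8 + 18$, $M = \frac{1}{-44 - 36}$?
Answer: $\frac{3722489}{80} \approx 46531.0$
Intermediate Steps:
$M = - \frac{1}{80}$ ($M = \frac{1}{-80} = - \frac{1}{80} \approx -0.0125$)
$Y = 26$
$B = \frac{386169}{80}$ ($B = 71 \left(- \frac{1}{80} + 68\right) = 71 \cdot \frac{5439}{80} = \frac{386169}{80} \approx 4827.1$)
$y{\left(f \right)} = 1$ ($y{\left(f \right)} = \frac{2 f}{2 f} = 2 f \frac{1}{2 f} = 1$)
$\left(B + y{\left(Y \right)}\right) - -41703 = \left(\frac{386169}{80} + 1\right) - -41703 = \frac{386249}{80} + 41703 = \frac{3722489}{80}$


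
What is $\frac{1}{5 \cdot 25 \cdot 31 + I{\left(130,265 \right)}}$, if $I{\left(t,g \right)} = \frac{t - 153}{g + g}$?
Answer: $\frac{530}{2053727} \approx 0.00025807$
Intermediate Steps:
$I{\left(t,g \right)} = \frac{-153 + t}{2 g}$
$\frac{1}{5 \cdot 25 \cdot 31 + I{\left(130,265 \right)}} = \frac{1}{5 \cdot 25 \cdot 31 + \frac{-153 + 130}{2 \cdot 265}} = \frac{1}{125 \cdot 31 + \frac{1}{2} \cdot \frac{1}{265} \left(-23\right)} = \frac{1}{3875 - \frac{23}{530}} = \frac{1}{\frac{2053727}{530}} = \frac{530}{2053727}$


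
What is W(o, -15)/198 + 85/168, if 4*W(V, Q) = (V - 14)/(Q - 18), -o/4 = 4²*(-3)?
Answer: 91319/182952 ≈ 0.49914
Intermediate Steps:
o = 192 (o = -4*4²*(-3) = -64*(-3) = -4*(-48) = 192)
W(V, Q) = (-14 + V)/(4*(-18 + Q)) (W(V, Q) = ((V - 14)/(Q - 18))/4 = ((-14 + V)/(-18 + Q))/4 = (-14 + V)/(4*(-18 + Q)))
W(o, -15)/198 + 85/168 = ((-14 + 192)/(4*(-18 - 15)))/198 + 85/168 = ((¼)*178/(-33))*(1/198) + 85*(1/168) = ((¼)*(-1/33)*178)*(1/198) + 85/168 = -89/66*1/198 + 85/168 = -89/13068 + 85/168 = 91319/182952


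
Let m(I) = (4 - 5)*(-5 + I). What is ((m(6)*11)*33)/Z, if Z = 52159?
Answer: -363/52159 ≈ -0.0069595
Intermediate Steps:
m(I) = 5 - I (m(I) = -(-5 + I) = 5 - I)
((m(6)*11)*33)/Z = (((5 - 1*6)*11)*33)/52159 = (((5 - 6)*11)*33)*(1/52159) = (-1*11*33)*(1/52159) = -11*33*(1/52159) = -363*1/52159 = -363/52159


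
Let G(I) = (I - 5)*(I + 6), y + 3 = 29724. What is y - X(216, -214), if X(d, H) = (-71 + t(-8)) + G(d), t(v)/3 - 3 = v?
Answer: -17035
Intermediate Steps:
y = 29721 (y = -3 + 29724 = 29721)
G(I) = (-5 + I)*(6 + I)
t(v) = 9 + 3*v
X(d, H) = -116 + d + d² (X(d, H) = (-71 + (9 + 3*(-8))) + (-30 + d + d²) = (-71 + (9 - 24)) + (-30 + d + d²) = (-71 - 15) + (-30 + d + d²) = -86 + (-30 + d + d²) = -116 + d + d²)
y - X(216, -214) = 29721 - (-116 + 216 + 216²) = 29721 - (-116 + 216 + 46656) = 29721 - 1*46756 = 29721 - 46756 = -17035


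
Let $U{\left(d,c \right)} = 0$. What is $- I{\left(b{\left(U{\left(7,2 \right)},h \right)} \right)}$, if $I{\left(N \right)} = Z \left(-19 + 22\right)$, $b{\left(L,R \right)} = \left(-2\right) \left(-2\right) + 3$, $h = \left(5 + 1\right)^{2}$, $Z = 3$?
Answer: $-9$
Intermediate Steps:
$h = 36$ ($h = 6^{2} = 36$)
$b{\left(L,R \right)} = 7$ ($b{\left(L,R \right)} = 4 + 3 = 7$)
$I{\left(N \right)} = 9$ ($I{\left(N \right)} = 3 \left(-19 + 22\right) = 3 \cdot 3 = 9$)
$- I{\left(b{\left(U{\left(7,2 \right)},h \right)} \right)} = \left(-1\right) 9 = -9$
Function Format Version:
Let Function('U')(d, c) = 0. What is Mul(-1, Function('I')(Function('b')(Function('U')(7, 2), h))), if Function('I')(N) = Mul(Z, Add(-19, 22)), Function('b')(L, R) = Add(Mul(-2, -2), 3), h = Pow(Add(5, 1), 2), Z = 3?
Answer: -9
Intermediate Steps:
h = 36 (h = Pow(6, 2) = 36)
Function('b')(L, R) = 7 (Function('b')(L, R) = Add(4, 3) = 7)
Function('I')(N) = 9 (Function('I')(N) = Mul(3, Add(-19, 22)) = Mul(3, 3) = 9)
Mul(-1, Function('I')(Function('b')(Function('U')(7, 2), h))) = Mul(-1, 9) = -9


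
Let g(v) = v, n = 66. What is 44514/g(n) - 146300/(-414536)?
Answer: 769262971/1139974 ≈ 674.81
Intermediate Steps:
44514/g(n) - 146300/(-414536) = 44514/66 - 146300/(-414536) = 44514*(1/66) - 146300*(-1/414536) = 7419/11 + 36575/103634 = 769262971/1139974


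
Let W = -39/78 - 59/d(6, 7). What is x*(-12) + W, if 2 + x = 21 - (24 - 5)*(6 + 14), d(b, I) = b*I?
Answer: 90932/21 ≈ 4330.1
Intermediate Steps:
d(b, I) = I*b
W = -40/21 (W = -39/78 - 59/(7*6) = -39*1/78 - 59/42 = -1/2 - 59*1/42 = -1/2 - 59/42 = -40/21 ≈ -1.9048)
x = -361 (x = -2 + (21 - (24 - 5)*(6 + 14)) = -2 + (21 - 19*20) = -2 + (21 - 1*380) = -2 + (21 - 380) = -2 - 359 = -361)
x*(-12) + W = -361*(-12) - 40/21 = 4332 - 40/21 = 90932/21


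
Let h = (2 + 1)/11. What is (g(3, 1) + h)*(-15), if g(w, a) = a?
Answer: -210/11 ≈ -19.091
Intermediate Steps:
h = 3/11 (h = 3*(1/11) = 3/11 ≈ 0.27273)
(g(3, 1) + h)*(-15) = (1 + 3/11)*(-15) = (14/11)*(-15) = -210/11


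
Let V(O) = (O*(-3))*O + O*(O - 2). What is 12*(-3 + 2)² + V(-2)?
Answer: 8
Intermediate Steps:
V(O) = -3*O² + O*(-2 + O) (V(O) = (-3*O)*O + O*(-2 + O) = -3*O² + O*(-2 + O))
12*(-3 + 2)² + V(-2) = 12*(-3 + 2)² - 2*(-2)*(1 - 2) = 12*(-1)² - 2*(-2)*(-1) = 12*1 - 4 = 12 - 4 = 8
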